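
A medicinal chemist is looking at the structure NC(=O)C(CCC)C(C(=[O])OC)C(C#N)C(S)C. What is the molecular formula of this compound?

Walk through each heavy atom and fill implicit hydrogens from standard valence (C 4, N 3, O 2, S 2, halogen 1):
  atom 1: N, bond orders sum to 1 (valence 3) → 2 H
  atom 2: C, bond orders sum to 4 (valence 4) → 0 H
  atom 3: O, bond orders sum to 2 (valence 2) → 0 H
  atom 4: C, bond orders sum to 3 (valence 4) → 1 H
  atom 5: C, bond orders sum to 2 (valence 4) → 2 H
  atom 6: C, bond orders sum to 2 (valence 4) → 2 H
  atom 7: C, bond orders sum to 1 (valence 4) → 3 H
  atom 8: C, bond orders sum to 3 (valence 4) → 1 H
  atom 9: C, bond orders sum to 4 (valence 4) → 0 H
  atom 10: O with explicit H count 0
  atom 11: O, bond orders sum to 2 (valence 2) → 0 H
  atom 12: C, bond orders sum to 1 (valence 4) → 3 H
  atom 13: C, bond orders sum to 3 (valence 4) → 1 H
  atom 14: C, bond orders sum to 4 (valence 4) → 0 H
  atom 15: N, bond orders sum to 3 (valence 3) → 0 H
  atom 16: C, bond orders sum to 3 (valence 4) → 1 H
  atom 17: S, bond orders sum to 1 (valence 2) → 1 H
  atom 18: C, bond orders sum to 1 (valence 4) → 3 H
Totals → C:12, H:20, N:2, O:3, S:1.

C12H20N2O3S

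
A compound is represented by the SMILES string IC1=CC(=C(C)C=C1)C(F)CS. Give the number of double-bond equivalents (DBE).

4

Degree of unsaturation = (number of rings) + (number of π bonds).
Ring closures in the SMILES: 1.
π bonds: 3 double bonds (each 1 DoU) → 3 DoU from unsaturation.
Total DoU = 1 + 3 = 4.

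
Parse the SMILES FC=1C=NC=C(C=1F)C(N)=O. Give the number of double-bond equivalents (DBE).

5

Degree of unsaturation = (number of rings) + (number of π bonds).
Ring closures in the SMILES: 1.
π bonds: 4 double bonds (each 1 DoU) → 4 DoU from unsaturation.
Total DoU = 1 + 4 = 5.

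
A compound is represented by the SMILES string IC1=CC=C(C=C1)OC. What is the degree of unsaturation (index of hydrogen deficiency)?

Degree of unsaturation = (number of rings) + (number of π bonds).
Ring closures in the SMILES: 1.
π bonds: 3 double bonds (each 1 DoU) → 3 DoU from unsaturation.
Total DoU = 1 + 3 = 4.

4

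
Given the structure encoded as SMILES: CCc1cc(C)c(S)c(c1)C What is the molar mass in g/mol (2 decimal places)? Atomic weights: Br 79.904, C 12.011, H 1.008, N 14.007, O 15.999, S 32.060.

166.28 g/mol

First, the molecular formula is C10H14S (counting implicit H from valence).
  C: 10 × 12.011 = 120.110
  H: 14 × 1.008 = 14.112
  S: 1 × 32.060 = 32.060
Sum: 10×12.011 + 14×1.008 + 1×32.060 = 166.282 → 166.28 g/mol.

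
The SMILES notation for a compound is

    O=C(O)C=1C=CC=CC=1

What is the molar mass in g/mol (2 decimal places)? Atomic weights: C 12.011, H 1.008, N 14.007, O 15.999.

First, the molecular formula is C7H6O2 (counting implicit H from valence).
  C: 7 × 12.011 = 84.077
  H: 6 × 1.008 = 6.048
  O: 2 × 15.999 = 31.998
Sum: 7×12.011 + 6×1.008 + 2×15.999 = 122.123 → 122.12 g/mol.

122.12 g/mol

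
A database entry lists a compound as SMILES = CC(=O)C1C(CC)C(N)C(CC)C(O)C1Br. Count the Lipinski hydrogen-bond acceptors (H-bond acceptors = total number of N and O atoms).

3

N atoms: 1; O atoms: 2.
Lipinski HBA = 1 + 2 = 3.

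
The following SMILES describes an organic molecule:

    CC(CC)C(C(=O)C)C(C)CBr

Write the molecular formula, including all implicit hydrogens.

Walk through each heavy atom and fill implicit hydrogens from standard valence (C 4, N 3, O 2, S 2, halogen 1):
  atom 1: C, bond orders sum to 1 (valence 4) → 3 H
  atom 2: C, bond orders sum to 3 (valence 4) → 1 H
  atom 3: C, bond orders sum to 2 (valence 4) → 2 H
  atom 4: C, bond orders sum to 1 (valence 4) → 3 H
  atom 5: C, bond orders sum to 3 (valence 4) → 1 H
  atom 6: C, bond orders sum to 4 (valence 4) → 0 H
  atom 7: O, bond orders sum to 2 (valence 2) → 0 H
  atom 8: C, bond orders sum to 1 (valence 4) → 3 H
  atom 9: C, bond orders sum to 3 (valence 4) → 1 H
  atom 10: C, bond orders sum to 1 (valence 4) → 3 H
  atom 11: C, bond orders sum to 2 (valence 4) → 2 H
  atom 12: Br (halogen, monovalent) → 0 H
Totals → C:10, H:19, Br:1, O:1.
In Hill order: C10H19BrO.

C10H19BrO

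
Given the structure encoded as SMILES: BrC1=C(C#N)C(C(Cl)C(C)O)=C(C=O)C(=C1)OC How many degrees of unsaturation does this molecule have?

7

Molecular formula: C12H11BrClNO3.
DoU = (2C + 2 + N − H − X) / 2, where X is the halogen count and O/S are ignored.
    = (2·12 + 2 + 1 − 11 − 2) / 2 = 14 / 2 = 7.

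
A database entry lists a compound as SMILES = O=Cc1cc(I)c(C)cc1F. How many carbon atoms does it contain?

Count every carbon token in the SMILES (each C, including those in ring-closure positions and inside branches).
Carbon count: 8.

8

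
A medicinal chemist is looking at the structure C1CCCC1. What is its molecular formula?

C5H10

Walk through each heavy atom and fill implicit hydrogens from standard valence (C 4, N 3, O 2, S 2, halogen 1):
  atom 1: C, bond orders sum to 2 (valence 4) → 2 H
  atom 2: C, bond orders sum to 2 (valence 4) → 2 H
  atom 3: C, bond orders sum to 2 (valence 4) → 2 H
  atom 4: C, bond orders sum to 2 (valence 4) → 2 H
  atom 5: C, bond orders sum to 2 (valence 4) → 2 H
Totals → C:5, H:10.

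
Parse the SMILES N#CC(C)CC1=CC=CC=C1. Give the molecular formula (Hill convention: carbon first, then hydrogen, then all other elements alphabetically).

Walk through each heavy atom and fill implicit hydrogens from standard valence (C 4, N 3, O 2, S 2, halogen 1):
  atom 1: N, bond orders sum to 3 (valence 3) → 0 H
  atom 2: C, bond orders sum to 4 (valence 4) → 0 H
  atom 3: C, bond orders sum to 3 (valence 4) → 1 H
  atom 4: C, bond orders sum to 1 (valence 4) → 3 H
  atom 5: C, bond orders sum to 2 (valence 4) → 2 H
  atom 6: C, bond orders sum to 4 (valence 4) → 0 H
  atom 7: C, bond orders sum to 3 (valence 4) → 1 H
  atom 8: C, bond orders sum to 3 (valence 4) → 1 H
  atom 9: C, bond orders sum to 3 (valence 4) → 1 H
  atom 10: C, bond orders sum to 3 (valence 4) → 1 H
  atom 11: C, bond orders sum to 3 (valence 4) → 1 H
Totals → C:10, H:11, N:1.

C10H11N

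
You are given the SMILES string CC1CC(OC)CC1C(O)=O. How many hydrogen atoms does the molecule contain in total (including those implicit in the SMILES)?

Walk through each heavy atom and fill implicit hydrogens from standard valence (C 4, N 3, O 2, S 2, halogen 1):
  atom 1: C, bond orders sum to 1 (valence 4) → 3 H
  atom 2: C, bond orders sum to 3 (valence 4) → 1 H
  atom 3: C, bond orders sum to 2 (valence 4) → 2 H
  atom 4: C, bond orders sum to 3 (valence 4) → 1 H
  atom 5: O, bond orders sum to 2 (valence 2) → 0 H
  atom 6: C, bond orders sum to 1 (valence 4) → 3 H
  atom 7: C, bond orders sum to 2 (valence 4) → 2 H
  atom 8: C, bond orders sum to 3 (valence 4) → 1 H
  atom 9: C, bond orders sum to 4 (valence 4) → 0 H
  atom 10: O, bond orders sum to 1 (valence 2) → 1 H
  atom 11: O, bond orders sum to 2 (valence 2) → 0 H
Total hydrogens: 14.

14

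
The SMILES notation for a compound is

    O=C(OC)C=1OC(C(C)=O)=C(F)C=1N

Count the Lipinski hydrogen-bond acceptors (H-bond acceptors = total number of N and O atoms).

N atoms: 1; O atoms: 4.
Lipinski HBA = 1 + 4 = 5.

5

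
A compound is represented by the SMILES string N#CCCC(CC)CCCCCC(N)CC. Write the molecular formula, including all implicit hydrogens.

Walk through each heavy atom and fill implicit hydrogens from standard valence (C 4, N 3, O 2, S 2, halogen 1):
  atom 1: N, bond orders sum to 3 (valence 3) → 0 H
  atom 2: C, bond orders sum to 4 (valence 4) → 0 H
  atom 3: C, bond orders sum to 2 (valence 4) → 2 H
  atom 4: C, bond orders sum to 2 (valence 4) → 2 H
  atom 5: C, bond orders sum to 3 (valence 4) → 1 H
  atom 6: C, bond orders sum to 2 (valence 4) → 2 H
  atom 7: C, bond orders sum to 1 (valence 4) → 3 H
  atom 8: C, bond orders sum to 2 (valence 4) → 2 H
  atom 9: C, bond orders sum to 2 (valence 4) → 2 H
  atom 10: C, bond orders sum to 2 (valence 4) → 2 H
  atom 11: C, bond orders sum to 2 (valence 4) → 2 H
  atom 12: C, bond orders sum to 2 (valence 4) → 2 H
  atom 13: C, bond orders sum to 3 (valence 4) → 1 H
  atom 14: N, bond orders sum to 1 (valence 3) → 2 H
  atom 15: C, bond orders sum to 2 (valence 4) → 2 H
  atom 16: C, bond orders sum to 1 (valence 4) → 3 H
Totals → C:14, H:28, N:2.
In Hill order: C14H28N2.

C14H28N2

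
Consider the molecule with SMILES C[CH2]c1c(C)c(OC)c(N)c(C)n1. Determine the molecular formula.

Walk through each heavy atom and fill implicit hydrogens from standard valence (C 4, N 3, O 2, S 2, halogen 1); for lowercase aromatic atoms, an aromatic c carries 1 H when it has two neighbours and 0 H with three, and aromatic n carries 0 H:
  atom 1: C, bond orders sum to 1 (valence 4) → 3 H
  atom 2: C with explicit H count 2
  atom 3: aromatic c, 3 neighbours → 0 H
  atom 4: aromatic c, 3 neighbours → 0 H
  atom 5: C, bond orders sum to 1 (valence 4) → 3 H
  atom 6: aromatic c, 3 neighbours → 0 H
  atom 7: O, bond orders sum to 2 (valence 2) → 0 H
  atom 8: C, bond orders sum to 1 (valence 4) → 3 H
  atom 9: aromatic c, 3 neighbours → 0 H
  atom 10: N, bond orders sum to 1 (valence 3) → 2 H
  atom 11: aromatic c, 3 neighbours → 0 H
  atom 12: C, bond orders sum to 1 (valence 4) → 3 H
  atom 13: aromatic n, 2 neighbours → 0 H
Totals → C:10, H:16, N:2, O:1.
In Hill order: C10H16N2O.

C10H16N2O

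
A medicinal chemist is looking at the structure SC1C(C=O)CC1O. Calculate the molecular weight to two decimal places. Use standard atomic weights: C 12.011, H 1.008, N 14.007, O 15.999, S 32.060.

First, the molecular formula is C5H8O2S (counting implicit H from valence).
  C: 5 × 12.011 = 60.055
  H: 8 × 1.008 = 8.064
  O: 2 × 15.999 = 31.998
  S: 1 × 32.060 = 32.060
Sum: 5×12.011 + 8×1.008 + 2×15.999 + 1×32.060 = 132.177 → 132.18 g/mol.

132.18 g/mol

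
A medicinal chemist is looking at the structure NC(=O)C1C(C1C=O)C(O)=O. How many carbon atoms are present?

6

Count every carbon token in the SMILES (each C, including those in ring-closure positions and inside branches).
Carbon count: 6.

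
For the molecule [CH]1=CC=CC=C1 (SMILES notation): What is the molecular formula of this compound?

C6H6

Walk through each heavy atom and fill implicit hydrogens from standard valence (C 4, N 3, O 2, S 2, halogen 1):
  atom 1: C with explicit H count 1
  atom 2: C, bond orders sum to 3 (valence 4) → 1 H
  atom 3: C, bond orders sum to 3 (valence 4) → 1 H
  atom 4: C, bond orders sum to 3 (valence 4) → 1 H
  atom 5: C, bond orders sum to 3 (valence 4) → 1 H
  atom 6: C, bond orders sum to 3 (valence 4) → 1 H
Totals → C:6, H:6.
In Hill order: C6H6.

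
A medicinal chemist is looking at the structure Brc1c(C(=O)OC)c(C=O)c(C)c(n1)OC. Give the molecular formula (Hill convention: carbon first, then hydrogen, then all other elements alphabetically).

Walk through each heavy atom and fill implicit hydrogens from standard valence (C 4, N 3, O 2, S 2, halogen 1); for lowercase aromatic atoms, an aromatic c carries 1 H when it has two neighbours and 0 H with three, and aromatic n carries 0 H:
  atom 1: Br (halogen, monovalent) → 0 H
  atom 2: aromatic c, 3 neighbours → 0 H
  atom 3: aromatic c, 3 neighbours → 0 H
  atom 4: C, bond orders sum to 4 (valence 4) → 0 H
  atom 5: O, bond orders sum to 2 (valence 2) → 0 H
  atom 6: O, bond orders sum to 2 (valence 2) → 0 H
  atom 7: C, bond orders sum to 1 (valence 4) → 3 H
  atom 8: aromatic c, 3 neighbours → 0 H
  atom 9: C, bond orders sum to 3 (valence 4) → 1 H
  atom 10: O, bond orders sum to 2 (valence 2) → 0 H
  atom 11: aromatic c, 3 neighbours → 0 H
  atom 12: C, bond orders sum to 1 (valence 4) → 3 H
  atom 13: aromatic c, 3 neighbours → 0 H
  atom 14: aromatic n, 2 neighbours → 0 H
  atom 15: O, bond orders sum to 2 (valence 2) → 0 H
  atom 16: C, bond orders sum to 1 (valence 4) → 3 H
Totals → C:10, H:10, Br:1, N:1, O:4.

C10H10BrNO4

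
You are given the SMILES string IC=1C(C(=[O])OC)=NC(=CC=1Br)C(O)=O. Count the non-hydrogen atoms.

15

Every atom symbol written in the SMILES (organic subset) is one heavy atom; implicit H are not written.
Heavy atoms by element → Br:1, C:8, I:1, N:1, O:4.
Total: 15.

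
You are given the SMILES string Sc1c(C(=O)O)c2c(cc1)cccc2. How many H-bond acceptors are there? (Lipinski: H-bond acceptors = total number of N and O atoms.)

N atoms: 0; O atoms: 2.
Lipinski HBA = 0 + 2 = 2.

2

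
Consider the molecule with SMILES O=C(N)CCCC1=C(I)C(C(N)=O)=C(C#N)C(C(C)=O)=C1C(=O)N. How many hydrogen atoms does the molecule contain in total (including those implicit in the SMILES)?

15

Walk through each heavy atom and fill implicit hydrogens from standard valence (C 4, N 3, O 2, S 2, halogen 1):
  atom 1: O, bond orders sum to 2 (valence 2) → 0 H
  atom 2: C, bond orders sum to 4 (valence 4) → 0 H
  atom 3: N, bond orders sum to 1 (valence 3) → 2 H
  atom 4: C, bond orders sum to 2 (valence 4) → 2 H
  atom 5: C, bond orders sum to 2 (valence 4) → 2 H
  atom 6: C, bond orders sum to 2 (valence 4) → 2 H
  atom 7: C, bond orders sum to 4 (valence 4) → 0 H
  atom 8: C, bond orders sum to 4 (valence 4) → 0 H
  atom 9: I (halogen, monovalent) → 0 H
  atom 10: C, bond orders sum to 4 (valence 4) → 0 H
  atom 11: C, bond orders sum to 4 (valence 4) → 0 H
  atom 12: N, bond orders sum to 1 (valence 3) → 2 H
  atom 13: O, bond orders sum to 2 (valence 2) → 0 H
  atom 14: C, bond orders sum to 4 (valence 4) → 0 H
  atom 15: C, bond orders sum to 4 (valence 4) → 0 H
  atom 16: N, bond orders sum to 3 (valence 3) → 0 H
  atom 17: C, bond orders sum to 4 (valence 4) → 0 H
  atom 18: C, bond orders sum to 4 (valence 4) → 0 H
  atom 19: C, bond orders sum to 1 (valence 4) → 3 H
  atom 20: O, bond orders sum to 2 (valence 2) → 0 H
  atom 21: C, bond orders sum to 4 (valence 4) → 0 H
  atom 22: C, bond orders sum to 4 (valence 4) → 0 H
  atom 23: O, bond orders sum to 2 (valence 2) → 0 H
  atom 24: N, bond orders sum to 1 (valence 3) → 2 H
Total hydrogens: 15.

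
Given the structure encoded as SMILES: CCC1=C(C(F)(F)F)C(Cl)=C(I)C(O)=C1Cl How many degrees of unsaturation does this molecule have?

Degree of unsaturation = (number of rings) + (number of π bonds).
Ring closures in the SMILES: 1.
π bonds: 3 double bonds (each 1 DoU) → 3 DoU from unsaturation.
Total DoU = 1 + 3 = 4.

4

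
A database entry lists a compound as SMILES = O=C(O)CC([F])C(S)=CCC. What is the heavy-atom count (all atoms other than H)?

Every atom symbol written in the SMILES (organic subset) is one heavy atom; implicit H are not written.
Heavy atoms by element → C:7, F:1, O:2, S:1.
Total: 11.

11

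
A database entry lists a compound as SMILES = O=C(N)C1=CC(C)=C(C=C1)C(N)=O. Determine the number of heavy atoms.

13

Every atom symbol written in the SMILES (organic subset) is one heavy atom; implicit H are not written.
Heavy atoms by element → C:9, N:2, O:2.
Total: 13.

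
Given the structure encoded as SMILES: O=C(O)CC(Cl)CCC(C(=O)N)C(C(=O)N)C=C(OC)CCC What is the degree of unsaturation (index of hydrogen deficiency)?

Degree of unsaturation = (number of rings) + (number of π bonds).
Ring closures in the SMILES: 0.
π bonds: 4 double bonds (each 1 DoU) → 4 DoU from unsaturation.
Total DoU = 0 + 4 = 4.

4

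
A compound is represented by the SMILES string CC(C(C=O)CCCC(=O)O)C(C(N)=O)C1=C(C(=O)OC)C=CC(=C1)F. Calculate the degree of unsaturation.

8

Molecular formula: C18H22FNO6.
DoU = (2C + 2 + N − H − X) / 2, where X is the halogen count and O/S are ignored.
    = (2·18 + 2 + 1 − 22 − 1) / 2 = 16 / 2 = 8.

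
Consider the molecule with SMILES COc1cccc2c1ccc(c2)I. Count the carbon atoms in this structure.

Count every carbon token in the SMILES (each C, including those in ring-closure positions and inside branches).
Carbon count: 11.

11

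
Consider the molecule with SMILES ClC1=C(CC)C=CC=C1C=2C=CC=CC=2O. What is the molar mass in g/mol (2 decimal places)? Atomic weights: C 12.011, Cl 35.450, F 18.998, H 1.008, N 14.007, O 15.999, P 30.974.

First, the molecular formula is C14H13ClO (counting implicit H from valence).
  C: 14 × 12.011 = 168.154
  Cl: 1 × 35.450 = 35.450
  H: 13 × 1.008 = 13.104
  O: 1 × 15.999 = 15.999
Sum: 14×12.011 + 1×35.450 + 13×1.008 + 1×15.999 = 232.707 → 232.71 g/mol.

232.71 g/mol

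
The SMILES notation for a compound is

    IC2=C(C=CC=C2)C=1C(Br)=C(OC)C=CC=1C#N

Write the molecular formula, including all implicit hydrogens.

C14H9BrINO

Walk through each heavy atom and fill implicit hydrogens from standard valence (C 4, N 3, O 2, S 2, halogen 1):
  atom 1: I (halogen, monovalent) → 0 H
  atom 2: C, bond orders sum to 4 (valence 4) → 0 H
  atom 3: C, bond orders sum to 4 (valence 4) → 0 H
  atom 4: C, bond orders sum to 3 (valence 4) → 1 H
  atom 5: C, bond orders sum to 3 (valence 4) → 1 H
  atom 6: C, bond orders sum to 3 (valence 4) → 1 H
  atom 7: C, bond orders sum to 3 (valence 4) → 1 H
  atom 8: C, bond orders sum to 4 (valence 4) → 0 H
  atom 9: C, bond orders sum to 4 (valence 4) → 0 H
  atom 10: Br (halogen, monovalent) → 0 H
  atom 11: C, bond orders sum to 4 (valence 4) → 0 H
  atom 12: O, bond orders sum to 2 (valence 2) → 0 H
  atom 13: C, bond orders sum to 1 (valence 4) → 3 H
  atom 14: C, bond orders sum to 3 (valence 4) → 1 H
  atom 15: C, bond orders sum to 3 (valence 4) → 1 H
  atom 16: C, bond orders sum to 4 (valence 4) → 0 H
  atom 17: C, bond orders sum to 4 (valence 4) → 0 H
  atom 18: N, bond orders sum to 3 (valence 3) → 0 H
Totals → C:14, H:9, Br:1, I:1, N:1, O:1.
In Hill order: C14H9BrINO.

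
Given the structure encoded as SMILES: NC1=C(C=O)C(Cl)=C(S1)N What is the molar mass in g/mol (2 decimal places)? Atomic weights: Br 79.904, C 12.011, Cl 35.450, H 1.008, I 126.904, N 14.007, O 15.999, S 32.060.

First, the molecular formula is C5H5ClN2OS (counting implicit H from valence).
  C: 5 × 12.011 = 60.055
  Cl: 1 × 35.450 = 35.450
  H: 5 × 1.008 = 5.040
  N: 2 × 14.007 = 28.014
  O: 1 × 15.999 = 15.999
  S: 1 × 32.060 = 32.060
Sum: 5×12.011 + 1×35.450 + 5×1.008 + 2×14.007 + 1×15.999 + 1×32.060 = 176.618 → 176.62 g/mol.

176.62 g/mol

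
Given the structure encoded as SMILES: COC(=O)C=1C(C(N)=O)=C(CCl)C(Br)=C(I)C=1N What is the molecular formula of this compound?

Walk through each heavy atom and fill implicit hydrogens from standard valence (C 4, N 3, O 2, S 2, halogen 1):
  atom 1: C, bond orders sum to 1 (valence 4) → 3 H
  atom 2: O, bond orders sum to 2 (valence 2) → 0 H
  atom 3: C, bond orders sum to 4 (valence 4) → 0 H
  atom 4: O, bond orders sum to 2 (valence 2) → 0 H
  atom 5: C, bond orders sum to 4 (valence 4) → 0 H
  atom 6: C, bond orders sum to 4 (valence 4) → 0 H
  atom 7: C, bond orders sum to 4 (valence 4) → 0 H
  atom 8: N, bond orders sum to 1 (valence 3) → 2 H
  atom 9: O, bond orders sum to 2 (valence 2) → 0 H
  atom 10: C, bond orders sum to 4 (valence 4) → 0 H
  atom 11: C, bond orders sum to 2 (valence 4) → 2 H
  atom 12: Cl (halogen, monovalent) → 0 H
  atom 13: C, bond orders sum to 4 (valence 4) → 0 H
  atom 14: Br (halogen, monovalent) → 0 H
  atom 15: C, bond orders sum to 4 (valence 4) → 0 H
  atom 16: I (halogen, monovalent) → 0 H
  atom 17: C, bond orders sum to 4 (valence 4) → 0 H
  atom 18: N, bond orders sum to 1 (valence 3) → 2 H
Totals → C:10, H:9, Br:1, Cl:1, I:1, N:2, O:3.
In Hill order: C10H9BrClIN2O3.

C10H9BrClIN2O3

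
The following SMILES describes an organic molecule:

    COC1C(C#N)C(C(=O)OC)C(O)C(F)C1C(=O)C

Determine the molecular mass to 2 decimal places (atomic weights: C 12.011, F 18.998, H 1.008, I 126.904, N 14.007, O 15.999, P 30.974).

First, the molecular formula is C12H16FNO5 (counting implicit H from valence).
  C: 12 × 12.011 = 144.132
  F: 1 × 18.998 = 18.998
  H: 16 × 1.008 = 16.128
  N: 1 × 14.007 = 14.007
  O: 5 × 15.999 = 79.995
Sum: 12×12.011 + 1×18.998 + 16×1.008 + 1×14.007 + 5×15.999 = 273.260 → 273.26 g/mol.

273.26 g/mol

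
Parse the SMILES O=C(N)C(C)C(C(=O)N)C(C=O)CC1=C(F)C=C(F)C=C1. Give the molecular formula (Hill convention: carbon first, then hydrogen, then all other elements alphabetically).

Walk through each heavy atom and fill implicit hydrogens from standard valence (C 4, N 3, O 2, S 2, halogen 1):
  atom 1: O, bond orders sum to 2 (valence 2) → 0 H
  atom 2: C, bond orders sum to 4 (valence 4) → 0 H
  atom 3: N, bond orders sum to 1 (valence 3) → 2 H
  atom 4: C, bond orders sum to 3 (valence 4) → 1 H
  atom 5: C, bond orders sum to 1 (valence 4) → 3 H
  atom 6: C, bond orders sum to 3 (valence 4) → 1 H
  atom 7: C, bond orders sum to 4 (valence 4) → 0 H
  atom 8: O, bond orders sum to 2 (valence 2) → 0 H
  atom 9: N, bond orders sum to 1 (valence 3) → 2 H
  atom 10: C, bond orders sum to 3 (valence 4) → 1 H
  atom 11: C, bond orders sum to 3 (valence 4) → 1 H
  atom 12: O, bond orders sum to 2 (valence 2) → 0 H
  atom 13: C, bond orders sum to 2 (valence 4) → 2 H
  atom 14: C, bond orders sum to 4 (valence 4) → 0 H
  atom 15: C, bond orders sum to 4 (valence 4) → 0 H
  atom 16: F (halogen, monovalent) → 0 H
  atom 17: C, bond orders sum to 3 (valence 4) → 1 H
  atom 18: C, bond orders sum to 4 (valence 4) → 0 H
  atom 19: F (halogen, monovalent) → 0 H
  atom 20: C, bond orders sum to 3 (valence 4) → 1 H
  atom 21: C, bond orders sum to 3 (valence 4) → 1 H
Totals → C:14, H:16, F:2, N:2, O:3.
In Hill order: C14H16F2N2O3.

C14H16F2N2O3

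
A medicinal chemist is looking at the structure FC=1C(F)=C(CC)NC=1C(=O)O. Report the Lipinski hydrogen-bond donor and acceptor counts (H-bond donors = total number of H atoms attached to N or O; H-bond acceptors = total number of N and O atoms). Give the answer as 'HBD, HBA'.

2, 3

Donors: find every N or O and count the H atoms it carries.
  atom 8 (N): bond orders sum to 2 → 1 H
  atom 11 (O): bond orders sum to 2 → 0 H
  atom 12 (O): bond orders sum to 1 → 1 H
Lipinski HBD = 2.
Acceptors: N atoms = 1, O atoms = 2 → HBA = 3.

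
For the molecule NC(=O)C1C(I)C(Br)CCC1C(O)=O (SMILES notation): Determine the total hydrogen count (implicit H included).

11

Walk through each heavy atom and fill implicit hydrogens from standard valence (C 4, N 3, O 2, S 2, halogen 1):
  atom 1: N, bond orders sum to 1 (valence 3) → 2 H
  atom 2: C, bond orders sum to 4 (valence 4) → 0 H
  atom 3: O, bond orders sum to 2 (valence 2) → 0 H
  atom 4: C, bond orders sum to 3 (valence 4) → 1 H
  atom 5: C, bond orders sum to 3 (valence 4) → 1 H
  atom 6: I (halogen, monovalent) → 0 H
  atom 7: C, bond orders sum to 3 (valence 4) → 1 H
  atom 8: Br (halogen, monovalent) → 0 H
  atom 9: C, bond orders sum to 2 (valence 4) → 2 H
  atom 10: C, bond orders sum to 2 (valence 4) → 2 H
  atom 11: C, bond orders sum to 3 (valence 4) → 1 H
  atom 12: C, bond orders sum to 4 (valence 4) → 0 H
  atom 13: O, bond orders sum to 1 (valence 2) → 1 H
  atom 14: O, bond orders sum to 2 (valence 2) → 0 H
Total hydrogens: 11.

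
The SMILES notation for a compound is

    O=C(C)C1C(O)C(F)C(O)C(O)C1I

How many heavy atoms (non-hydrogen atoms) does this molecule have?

14

Every atom symbol written in the SMILES (organic subset) is one heavy atom; implicit H are not written.
Heavy atoms by element → C:8, F:1, I:1, O:4.
Total: 14.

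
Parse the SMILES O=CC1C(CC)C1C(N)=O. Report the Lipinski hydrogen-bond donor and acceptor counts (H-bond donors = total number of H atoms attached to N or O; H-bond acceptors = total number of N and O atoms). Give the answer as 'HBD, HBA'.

2, 3

Donors: find every N or O and count the H atoms it carries.
  atom 1 (O): bond orders sum to 2 → 0 H
  atom 9 (N): bond orders sum to 1 → 2 H
  atom 10 (O): bond orders sum to 2 → 0 H
Lipinski HBD = 2.
Acceptors: N atoms = 1, O atoms = 2 → HBA = 3.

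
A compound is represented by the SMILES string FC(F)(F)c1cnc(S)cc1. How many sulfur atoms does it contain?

1

Scan the SMILES for S atoms (remember two-letter symbols like Cl and Br are single atoms).
Sulfur count: 1.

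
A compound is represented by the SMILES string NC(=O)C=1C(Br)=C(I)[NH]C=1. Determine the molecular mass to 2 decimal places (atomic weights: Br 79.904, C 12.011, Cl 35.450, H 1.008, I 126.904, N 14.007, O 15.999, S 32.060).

First, the molecular formula is C5H4BrIN2O (counting implicit H from valence).
  Br: 1 × 79.904 = 79.904
  C: 5 × 12.011 = 60.055
  H: 4 × 1.008 = 4.032
  I: 1 × 126.904 = 126.904
  N: 2 × 14.007 = 28.014
  O: 1 × 15.999 = 15.999
Sum: 1×79.904 + 5×12.011 + 4×1.008 + 1×126.904 + 2×14.007 + 1×15.999 = 314.908 → 314.91 g/mol.

314.91 g/mol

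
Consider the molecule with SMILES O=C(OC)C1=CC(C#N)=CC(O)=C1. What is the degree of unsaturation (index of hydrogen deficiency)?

Degree of unsaturation = (number of rings) + (number of π bonds).
Ring closures in the SMILES: 1.
π bonds: 4 double bonds (each 1 DoU), 1 triple bond (each 2 DoU) → 6 DoU from unsaturation.
Total DoU = 1 + 6 = 7.

7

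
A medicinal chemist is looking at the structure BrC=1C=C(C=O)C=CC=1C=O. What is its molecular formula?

C8H5BrO2

Walk through each heavy atom and fill implicit hydrogens from standard valence (C 4, N 3, O 2, S 2, halogen 1):
  atom 1: Br (halogen, monovalent) → 0 H
  atom 2: C, bond orders sum to 4 (valence 4) → 0 H
  atom 3: C, bond orders sum to 3 (valence 4) → 1 H
  atom 4: C, bond orders sum to 4 (valence 4) → 0 H
  atom 5: C, bond orders sum to 3 (valence 4) → 1 H
  atom 6: O, bond orders sum to 2 (valence 2) → 0 H
  atom 7: C, bond orders sum to 3 (valence 4) → 1 H
  atom 8: C, bond orders sum to 3 (valence 4) → 1 H
  atom 9: C, bond orders sum to 4 (valence 4) → 0 H
  atom 10: C, bond orders sum to 3 (valence 4) → 1 H
  atom 11: O, bond orders sum to 2 (valence 2) → 0 H
Totals → C:8, H:5, Br:1, O:2.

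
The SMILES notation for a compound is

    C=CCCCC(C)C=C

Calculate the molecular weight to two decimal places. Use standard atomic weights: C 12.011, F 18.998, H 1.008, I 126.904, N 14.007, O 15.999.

124.23 g/mol

First, the molecular formula is C9H16 (counting implicit H from valence).
  C: 9 × 12.011 = 108.099
  H: 16 × 1.008 = 16.128
Sum: 9×12.011 + 16×1.008 = 124.227 → 124.23 g/mol.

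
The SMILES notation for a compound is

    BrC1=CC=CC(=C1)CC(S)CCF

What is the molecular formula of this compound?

C10H12BrFS

Walk through each heavy atom and fill implicit hydrogens from standard valence (C 4, N 3, O 2, S 2, halogen 1):
  atom 1: Br (halogen, monovalent) → 0 H
  atom 2: C, bond orders sum to 4 (valence 4) → 0 H
  atom 3: C, bond orders sum to 3 (valence 4) → 1 H
  atom 4: C, bond orders sum to 3 (valence 4) → 1 H
  atom 5: C, bond orders sum to 3 (valence 4) → 1 H
  atom 6: C, bond orders sum to 4 (valence 4) → 0 H
  atom 7: C, bond orders sum to 3 (valence 4) → 1 H
  atom 8: C, bond orders sum to 2 (valence 4) → 2 H
  atom 9: C, bond orders sum to 3 (valence 4) → 1 H
  atom 10: S, bond orders sum to 1 (valence 2) → 1 H
  atom 11: C, bond orders sum to 2 (valence 4) → 2 H
  atom 12: C, bond orders sum to 2 (valence 4) → 2 H
  atom 13: F (halogen, monovalent) → 0 H
Totals → C:10, H:12, Br:1, F:1, S:1.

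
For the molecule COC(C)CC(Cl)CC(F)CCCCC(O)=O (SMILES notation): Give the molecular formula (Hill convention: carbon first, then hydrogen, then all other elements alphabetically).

Walk through each heavy atom and fill implicit hydrogens from standard valence (C 4, N 3, O 2, S 2, halogen 1):
  atom 1: C, bond orders sum to 1 (valence 4) → 3 H
  atom 2: O, bond orders sum to 2 (valence 2) → 0 H
  atom 3: C, bond orders sum to 3 (valence 4) → 1 H
  atom 4: C, bond orders sum to 1 (valence 4) → 3 H
  atom 5: C, bond orders sum to 2 (valence 4) → 2 H
  atom 6: C, bond orders sum to 3 (valence 4) → 1 H
  atom 7: Cl (halogen, monovalent) → 0 H
  atom 8: C, bond orders sum to 2 (valence 4) → 2 H
  atom 9: C, bond orders sum to 3 (valence 4) → 1 H
  atom 10: F (halogen, monovalent) → 0 H
  atom 11: C, bond orders sum to 2 (valence 4) → 2 H
  atom 12: C, bond orders sum to 2 (valence 4) → 2 H
  atom 13: C, bond orders sum to 2 (valence 4) → 2 H
  atom 14: C, bond orders sum to 2 (valence 4) → 2 H
  atom 15: C, bond orders sum to 4 (valence 4) → 0 H
  atom 16: O, bond orders sum to 1 (valence 2) → 1 H
  atom 17: O, bond orders sum to 2 (valence 2) → 0 H
Totals → C:12, H:22, Cl:1, F:1, O:3.

C12H22ClFO3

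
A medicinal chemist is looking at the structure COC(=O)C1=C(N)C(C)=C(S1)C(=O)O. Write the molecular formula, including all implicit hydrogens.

Walk through each heavy atom and fill implicit hydrogens from standard valence (C 4, N 3, O 2, S 2, halogen 1):
  atom 1: C, bond orders sum to 1 (valence 4) → 3 H
  atom 2: O, bond orders sum to 2 (valence 2) → 0 H
  atom 3: C, bond orders sum to 4 (valence 4) → 0 H
  atom 4: O, bond orders sum to 2 (valence 2) → 0 H
  atom 5: C, bond orders sum to 4 (valence 4) → 0 H
  atom 6: C, bond orders sum to 4 (valence 4) → 0 H
  atom 7: N, bond orders sum to 1 (valence 3) → 2 H
  atom 8: C, bond orders sum to 4 (valence 4) → 0 H
  atom 9: C, bond orders sum to 1 (valence 4) → 3 H
  atom 10: C, bond orders sum to 4 (valence 4) → 0 H
  atom 11: S, bond orders sum to 2 (valence 2) → 0 H
  atom 12: C, bond orders sum to 4 (valence 4) → 0 H
  atom 13: O, bond orders sum to 2 (valence 2) → 0 H
  atom 14: O, bond orders sum to 1 (valence 2) → 1 H
Totals → C:8, H:9, N:1, O:4, S:1.

C8H9NO4S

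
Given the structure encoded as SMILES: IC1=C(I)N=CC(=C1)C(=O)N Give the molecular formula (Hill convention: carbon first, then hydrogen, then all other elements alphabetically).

Walk through each heavy atom and fill implicit hydrogens from standard valence (C 4, N 3, O 2, S 2, halogen 1):
  atom 1: I (halogen, monovalent) → 0 H
  atom 2: C, bond orders sum to 4 (valence 4) → 0 H
  atom 3: C, bond orders sum to 4 (valence 4) → 0 H
  atom 4: I (halogen, monovalent) → 0 H
  atom 5: N, bond orders sum to 3 (valence 3) → 0 H
  atom 6: C, bond orders sum to 3 (valence 4) → 1 H
  atom 7: C, bond orders sum to 4 (valence 4) → 0 H
  atom 8: C, bond orders sum to 3 (valence 4) → 1 H
  atom 9: C, bond orders sum to 4 (valence 4) → 0 H
  atom 10: O, bond orders sum to 2 (valence 2) → 0 H
  atom 11: N, bond orders sum to 1 (valence 3) → 2 H
Totals → C:6, H:4, I:2, N:2, O:1.

C6H4I2N2O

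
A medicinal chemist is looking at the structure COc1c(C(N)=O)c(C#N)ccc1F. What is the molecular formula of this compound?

C9H7FN2O2

Walk through each heavy atom and fill implicit hydrogens from standard valence (C 4, N 3, O 2, S 2, halogen 1); for lowercase aromatic atoms, an aromatic c carries 1 H when it has two neighbours and 0 H with three, and aromatic n carries 0 H:
  atom 1: C, bond orders sum to 1 (valence 4) → 3 H
  atom 2: O, bond orders sum to 2 (valence 2) → 0 H
  atom 3: aromatic c, 3 neighbours → 0 H
  atom 4: aromatic c, 3 neighbours → 0 H
  atom 5: C, bond orders sum to 4 (valence 4) → 0 H
  atom 6: N, bond orders sum to 1 (valence 3) → 2 H
  atom 7: O, bond orders sum to 2 (valence 2) → 0 H
  atom 8: aromatic c, 3 neighbours → 0 H
  atom 9: C, bond orders sum to 4 (valence 4) → 0 H
  atom 10: N, bond orders sum to 3 (valence 3) → 0 H
  atom 11: aromatic c, 2 neighbours → 1 H
  atom 12: aromatic c, 2 neighbours → 1 H
  atom 13: aromatic c, 3 neighbours → 0 H
  atom 14: F (halogen, monovalent) → 0 H
Totals → C:9, H:7, F:1, N:2, O:2.
In Hill order: C9H7FN2O2.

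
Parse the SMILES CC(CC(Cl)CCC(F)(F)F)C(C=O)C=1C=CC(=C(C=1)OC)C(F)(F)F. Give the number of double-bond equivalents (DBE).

5

Degree of unsaturation = (number of rings) + (number of π bonds).
Ring closures in the SMILES: 1.
π bonds: 4 double bonds (each 1 DoU) → 4 DoU from unsaturation.
Total DoU = 1 + 4 = 5.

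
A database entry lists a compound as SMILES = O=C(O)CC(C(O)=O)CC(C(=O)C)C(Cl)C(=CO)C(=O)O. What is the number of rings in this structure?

0

In SMILES, each pair of matching ring-closure digits denotes one ring-closing bond; the number of such bonds equals the number of independent rings.
Ring-closure bonds here: 0.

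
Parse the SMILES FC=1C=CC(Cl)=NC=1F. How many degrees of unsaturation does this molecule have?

Degree of unsaturation = (number of rings) + (number of π bonds).
Ring closures in the SMILES: 1.
π bonds: 3 double bonds (each 1 DoU) → 3 DoU from unsaturation.
Total DoU = 1 + 3 = 4.

4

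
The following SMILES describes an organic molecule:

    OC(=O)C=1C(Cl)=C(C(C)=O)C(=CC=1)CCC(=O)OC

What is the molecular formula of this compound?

Walk through each heavy atom and fill implicit hydrogens from standard valence (C 4, N 3, O 2, S 2, halogen 1):
  atom 1: O, bond orders sum to 1 (valence 2) → 1 H
  atom 2: C, bond orders sum to 4 (valence 4) → 0 H
  atom 3: O, bond orders sum to 2 (valence 2) → 0 H
  atom 4: C, bond orders sum to 4 (valence 4) → 0 H
  atom 5: C, bond orders sum to 4 (valence 4) → 0 H
  atom 6: Cl (halogen, monovalent) → 0 H
  atom 7: C, bond orders sum to 4 (valence 4) → 0 H
  atom 8: C, bond orders sum to 4 (valence 4) → 0 H
  atom 9: C, bond orders sum to 1 (valence 4) → 3 H
  atom 10: O, bond orders sum to 2 (valence 2) → 0 H
  atom 11: C, bond orders sum to 4 (valence 4) → 0 H
  atom 12: C, bond orders sum to 3 (valence 4) → 1 H
  atom 13: C, bond orders sum to 3 (valence 4) → 1 H
  atom 14: C, bond orders sum to 2 (valence 4) → 2 H
  atom 15: C, bond orders sum to 2 (valence 4) → 2 H
  atom 16: C, bond orders sum to 4 (valence 4) → 0 H
  atom 17: O, bond orders sum to 2 (valence 2) → 0 H
  atom 18: O, bond orders sum to 2 (valence 2) → 0 H
  atom 19: C, bond orders sum to 1 (valence 4) → 3 H
Totals → C:13, H:13, Cl:1, O:5.
In Hill order: C13H13ClO5.

C13H13ClO5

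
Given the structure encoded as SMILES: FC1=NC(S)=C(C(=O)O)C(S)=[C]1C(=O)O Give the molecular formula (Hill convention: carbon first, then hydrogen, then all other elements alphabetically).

Walk through each heavy atom and fill implicit hydrogens from standard valence (C 4, N 3, O 2, S 2, halogen 1):
  atom 1: F (halogen, monovalent) → 0 H
  atom 2: C, bond orders sum to 4 (valence 4) → 0 H
  atom 3: N, bond orders sum to 3 (valence 3) → 0 H
  atom 4: C, bond orders sum to 4 (valence 4) → 0 H
  atom 5: S, bond orders sum to 1 (valence 2) → 1 H
  atom 6: C, bond orders sum to 4 (valence 4) → 0 H
  atom 7: C, bond orders sum to 4 (valence 4) → 0 H
  atom 8: O, bond orders sum to 2 (valence 2) → 0 H
  atom 9: O, bond orders sum to 1 (valence 2) → 1 H
  atom 10: C, bond orders sum to 4 (valence 4) → 0 H
  atom 11: S, bond orders sum to 1 (valence 2) → 1 H
  atom 12: C with explicit H count 0
  atom 13: C, bond orders sum to 4 (valence 4) → 0 H
  atom 14: O, bond orders sum to 2 (valence 2) → 0 H
  atom 15: O, bond orders sum to 1 (valence 2) → 1 H
Totals → C:7, H:4, F:1, N:1, O:4, S:2.

C7H4FNO4S2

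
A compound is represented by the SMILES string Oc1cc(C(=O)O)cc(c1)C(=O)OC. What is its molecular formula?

Walk through each heavy atom and fill implicit hydrogens from standard valence (C 4, N 3, O 2, S 2, halogen 1); for lowercase aromatic atoms, an aromatic c carries 1 H when it has two neighbours and 0 H with three, and aromatic n carries 0 H:
  atom 1: O, bond orders sum to 1 (valence 2) → 1 H
  atom 2: aromatic c, 3 neighbours → 0 H
  atom 3: aromatic c, 2 neighbours → 1 H
  atom 4: aromatic c, 3 neighbours → 0 H
  atom 5: C, bond orders sum to 4 (valence 4) → 0 H
  atom 6: O, bond orders sum to 2 (valence 2) → 0 H
  atom 7: O, bond orders sum to 1 (valence 2) → 1 H
  atom 8: aromatic c, 2 neighbours → 1 H
  atom 9: aromatic c, 3 neighbours → 0 H
  atom 10: aromatic c, 2 neighbours → 1 H
  atom 11: C, bond orders sum to 4 (valence 4) → 0 H
  atom 12: O, bond orders sum to 2 (valence 2) → 0 H
  atom 13: O, bond orders sum to 2 (valence 2) → 0 H
  atom 14: C, bond orders sum to 1 (valence 4) → 3 H
Totals → C:9, H:8, O:5.

C9H8O5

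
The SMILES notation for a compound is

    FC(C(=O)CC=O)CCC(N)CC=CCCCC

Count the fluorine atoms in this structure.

1

Scan the SMILES for F atoms (remember two-letter symbols like Cl and Br are single atoms).
Fluorine count: 1.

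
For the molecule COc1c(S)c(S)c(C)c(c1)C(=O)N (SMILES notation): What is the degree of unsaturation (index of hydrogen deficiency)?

Molecular formula: C9H11NO2S2.
DoU = (2C + 2 + N − H − X) / 2, where X is the halogen count and O/S are ignored.
    = (2·9 + 2 + 1 − 11 − 0) / 2 = 10 / 2 = 5.

5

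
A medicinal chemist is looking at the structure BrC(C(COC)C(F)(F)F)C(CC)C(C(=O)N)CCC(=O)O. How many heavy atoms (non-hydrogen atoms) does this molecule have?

22

Every atom symbol written in the SMILES (organic subset) is one heavy atom; implicit H are not written.
Heavy atoms by element → Br:1, C:13, F:3, N:1, O:4.
Total: 22.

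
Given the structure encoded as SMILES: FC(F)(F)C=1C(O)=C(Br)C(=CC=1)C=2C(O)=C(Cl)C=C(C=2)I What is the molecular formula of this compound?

C13H6BrClF3IO2

Walk through each heavy atom and fill implicit hydrogens from standard valence (C 4, N 3, O 2, S 2, halogen 1):
  atom 1: F (halogen, monovalent) → 0 H
  atom 2: C, bond orders sum to 4 (valence 4) → 0 H
  atom 3: F (halogen, monovalent) → 0 H
  atom 4: F (halogen, monovalent) → 0 H
  atom 5: C, bond orders sum to 4 (valence 4) → 0 H
  atom 6: C, bond orders sum to 4 (valence 4) → 0 H
  atom 7: O, bond orders sum to 1 (valence 2) → 1 H
  atom 8: C, bond orders sum to 4 (valence 4) → 0 H
  atom 9: Br (halogen, monovalent) → 0 H
  atom 10: C, bond orders sum to 4 (valence 4) → 0 H
  atom 11: C, bond orders sum to 3 (valence 4) → 1 H
  atom 12: C, bond orders sum to 3 (valence 4) → 1 H
  atom 13: C, bond orders sum to 4 (valence 4) → 0 H
  atom 14: C, bond orders sum to 4 (valence 4) → 0 H
  atom 15: O, bond orders sum to 1 (valence 2) → 1 H
  atom 16: C, bond orders sum to 4 (valence 4) → 0 H
  atom 17: Cl (halogen, monovalent) → 0 H
  atom 18: C, bond orders sum to 3 (valence 4) → 1 H
  atom 19: C, bond orders sum to 4 (valence 4) → 0 H
  atom 20: C, bond orders sum to 3 (valence 4) → 1 H
  atom 21: I (halogen, monovalent) → 0 H
Totals → C:13, H:6, Br:1, Cl:1, F:3, I:1, O:2.
In Hill order: C13H6BrClF3IO2.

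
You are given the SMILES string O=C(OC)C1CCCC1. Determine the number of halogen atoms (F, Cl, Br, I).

Scan the SMILES for the halogen motif — none present.
Groups that are present: 1 ester.

0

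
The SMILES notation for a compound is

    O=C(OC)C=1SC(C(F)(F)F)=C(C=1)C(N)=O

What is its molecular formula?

C8H6F3NO3S

Walk through each heavy atom and fill implicit hydrogens from standard valence (C 4, N 3, O 2, S 2, halogen 1):
  atom 1: O, bond orders sum to 2 (valence 2) → 0 H
  atom 2: C, bond orders sum to 4 (valence 4) → 0 H
  atom 3: O, bond orders sum to 2 (valence 2) → 0 H
  atom 4: C, bond orders sum to 1 (valence 4) → 3 H
  atom 5: C, bond orders sum to 4 (valence 4) → 0 H
  atom 6: S, bond orders sum to 2 (valence 2) → 0 H
  atom 7: C, bond orders sum to 4 (valence 4) → 0 H
  atom 8: C, bond orders sum to 4 (valence 4) → 0 H
  atom 9: F (halogen, monovalent) → 0 H
  atom 10: F (halogen, monovalent) → 0 H
  atom 11: F (halogen, monovalent) → 0 H
  atom 12: C, bond orders sum to 4 (valence 4) → 0 H
  atom 13: C, bond orders sum to 3 (valence 4) → 1 H
  atom 14: C, bond orders sum to 4 (valence 4) → 0 H
  atom 15: N, bond orders sum to 1 (valence 3) → 2 H
  atom 16: O, bond orders sum to 2 (valence 2) → 0 H
Totals → C:8, H:6, F:3, N:1, O:3, S:1.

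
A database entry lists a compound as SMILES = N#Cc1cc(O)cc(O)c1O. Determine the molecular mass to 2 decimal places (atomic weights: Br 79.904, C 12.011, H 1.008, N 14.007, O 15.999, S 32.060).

151.12 g/mol

First, the molecular formula is C7H5NO3 (counting implicit H from valence).
  C: 7 × 12.011 = 84.077
  H: 5 × 1.008 = 5.040
  N: 1 × 14.007 = 14.007
  O: 3 × 15.999 = 47.997
Sum: 7×12.011 + 5×1.008 + 1×14.007 + 3×15.999 = 151.121 → 151.12 g/mol.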